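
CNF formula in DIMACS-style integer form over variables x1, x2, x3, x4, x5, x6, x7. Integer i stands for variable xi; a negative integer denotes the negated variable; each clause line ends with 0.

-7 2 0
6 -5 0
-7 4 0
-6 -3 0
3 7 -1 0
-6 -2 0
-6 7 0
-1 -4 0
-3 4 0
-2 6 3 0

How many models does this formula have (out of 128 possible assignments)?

5

Satisfying assignments:
  x1=0 x2=0 x3=0 x4=0 x5=0 x6=0 x7=0
  x1=0 x2=0 x3=0 x4=1 x5=0 x6=0 x7=0
  x1=0 x2=0 x3=1 x4=1 x5=0 x6=0 x7=0
  x1=0 x2=1 x3=1 x4=1 x5=0 x6=0 x7=0
  x1=0 x2=1 x3=1 x4=1 x5=0 x6=0 x7=1
That's 5 in total.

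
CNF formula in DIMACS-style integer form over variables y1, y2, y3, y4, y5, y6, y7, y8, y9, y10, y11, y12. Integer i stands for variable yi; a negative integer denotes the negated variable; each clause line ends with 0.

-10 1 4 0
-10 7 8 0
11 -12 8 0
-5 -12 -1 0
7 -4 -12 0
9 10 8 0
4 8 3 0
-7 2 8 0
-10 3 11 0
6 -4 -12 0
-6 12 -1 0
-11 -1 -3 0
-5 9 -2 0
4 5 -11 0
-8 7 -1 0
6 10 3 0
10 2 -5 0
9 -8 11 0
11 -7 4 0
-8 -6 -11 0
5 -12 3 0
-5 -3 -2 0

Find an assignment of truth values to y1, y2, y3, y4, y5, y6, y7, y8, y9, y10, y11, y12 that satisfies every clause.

y1 = False, y2 = False, y3 = True, y4 = True, y5 = True, y6 = False, y7 = False, y8 = True, y9 = True, y10 = True, y11 = False, y12 = False

y9 occurs only positively in the remaining clauses — set y9 = True.
Try y1 = False.
Branch on y2: take y2 = False.
Branch on y3: take y3 = True.
For the remaining variables, y4 = True, y5 = True, y6 = False, y7 = False, y8 = True, y10 = True, y11 = False, y12 = False works.
Every clause has at least one true literal under this assignment.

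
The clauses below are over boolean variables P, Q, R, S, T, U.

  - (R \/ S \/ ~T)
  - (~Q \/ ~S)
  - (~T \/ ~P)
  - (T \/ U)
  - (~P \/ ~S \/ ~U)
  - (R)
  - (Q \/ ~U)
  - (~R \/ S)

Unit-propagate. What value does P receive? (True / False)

(R) stands alone — R = True.
(S \/ ~R) with R = True leaves only S, so S = True.
From (~S \/ ~Q) and S = True: Q = False.
From (Q \/ ~U) and Q = False: U = False.
In (U \/ T), U is now false; T must hold, so T = True.
From (~T \/ ~P) and T = True: P = False.

False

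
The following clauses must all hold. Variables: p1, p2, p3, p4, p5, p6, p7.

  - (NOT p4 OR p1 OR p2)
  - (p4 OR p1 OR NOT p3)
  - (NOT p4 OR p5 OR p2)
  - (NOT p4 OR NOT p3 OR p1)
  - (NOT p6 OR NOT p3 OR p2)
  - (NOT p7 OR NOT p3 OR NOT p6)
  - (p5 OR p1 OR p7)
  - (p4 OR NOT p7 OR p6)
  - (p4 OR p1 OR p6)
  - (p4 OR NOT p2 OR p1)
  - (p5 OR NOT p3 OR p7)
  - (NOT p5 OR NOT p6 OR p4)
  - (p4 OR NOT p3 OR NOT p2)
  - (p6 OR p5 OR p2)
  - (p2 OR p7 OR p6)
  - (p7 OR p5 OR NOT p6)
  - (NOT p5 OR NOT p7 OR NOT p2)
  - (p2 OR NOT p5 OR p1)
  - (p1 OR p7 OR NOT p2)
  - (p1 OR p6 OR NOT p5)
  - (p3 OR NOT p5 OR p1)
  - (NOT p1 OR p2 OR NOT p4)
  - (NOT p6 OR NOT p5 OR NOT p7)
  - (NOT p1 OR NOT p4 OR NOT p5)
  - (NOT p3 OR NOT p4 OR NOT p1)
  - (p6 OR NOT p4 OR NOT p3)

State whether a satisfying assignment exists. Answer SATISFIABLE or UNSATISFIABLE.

SATISFIABLE

Set p1 = True and propagate.
Try p2 = True.
Try p3 = False.
For the remaining variables, p4 = True, p5 = False, p6 = True, p7 = True works.
So p1=1, p2=1, p3=0, p4=1, p5=0, p6=1, p7=1 is a satisfying assignment.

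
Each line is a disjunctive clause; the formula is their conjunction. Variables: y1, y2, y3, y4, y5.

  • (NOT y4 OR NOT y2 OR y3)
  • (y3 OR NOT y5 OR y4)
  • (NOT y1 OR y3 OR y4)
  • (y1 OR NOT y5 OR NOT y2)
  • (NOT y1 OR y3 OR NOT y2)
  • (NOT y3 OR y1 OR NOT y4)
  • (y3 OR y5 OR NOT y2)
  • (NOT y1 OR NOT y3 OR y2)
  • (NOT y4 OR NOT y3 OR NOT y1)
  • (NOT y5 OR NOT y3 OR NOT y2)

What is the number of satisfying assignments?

9

Case analysis on y3 and y1:
  y3=1, y1=1: remaining (y2,y4,y5) ∈ {(1,0,0)} — 1.
  y3=1, y1=0: remaining (y2,y4,y5) ∈ {(0,0,0); (0,0,1); (1,0,0)} — 3.
  y3=0, y1=1: remaining (y2,y4,y5) ∈ {(0,1,0); (0,1,1)} — 2.
  y3=0, y1=0: remaining (y2,y4,y5) ∈ {(0,0,0); (0,1,0); (0,1,1)} — 3.
Total: 1 + 3 + 2 + 3 = 9.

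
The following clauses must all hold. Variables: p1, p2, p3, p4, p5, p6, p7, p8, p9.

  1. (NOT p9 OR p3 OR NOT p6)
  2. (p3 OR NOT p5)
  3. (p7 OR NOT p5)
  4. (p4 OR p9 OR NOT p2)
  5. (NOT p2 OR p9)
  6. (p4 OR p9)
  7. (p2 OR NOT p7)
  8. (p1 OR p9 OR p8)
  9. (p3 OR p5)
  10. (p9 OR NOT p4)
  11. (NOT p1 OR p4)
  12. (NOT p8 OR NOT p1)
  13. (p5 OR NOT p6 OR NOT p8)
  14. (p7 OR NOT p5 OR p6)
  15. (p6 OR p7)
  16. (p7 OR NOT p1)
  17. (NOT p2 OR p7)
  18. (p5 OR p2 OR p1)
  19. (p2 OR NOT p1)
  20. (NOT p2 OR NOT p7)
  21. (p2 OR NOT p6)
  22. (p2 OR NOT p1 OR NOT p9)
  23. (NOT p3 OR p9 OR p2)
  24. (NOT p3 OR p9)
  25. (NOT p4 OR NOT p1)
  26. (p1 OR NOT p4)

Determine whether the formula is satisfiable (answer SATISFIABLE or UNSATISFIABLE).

UNSATISFIABLE

p2 = True:
  propagation gives p9=True, p7=True; an empty clause results — contradiction.
p2 = False:
  propagation gives p7=False, p5=False, p3=True, p6=True; an empty clause results — contradiction.
Every branch closes, so no satisfying assignment exists.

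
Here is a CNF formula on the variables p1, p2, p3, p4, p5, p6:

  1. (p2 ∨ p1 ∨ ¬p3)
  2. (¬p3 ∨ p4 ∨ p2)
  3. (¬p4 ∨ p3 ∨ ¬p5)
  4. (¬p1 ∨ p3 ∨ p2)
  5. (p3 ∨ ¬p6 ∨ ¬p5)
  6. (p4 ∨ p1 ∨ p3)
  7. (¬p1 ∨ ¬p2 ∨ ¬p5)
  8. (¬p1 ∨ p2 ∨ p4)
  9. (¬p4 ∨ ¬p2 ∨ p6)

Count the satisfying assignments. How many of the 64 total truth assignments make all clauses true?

19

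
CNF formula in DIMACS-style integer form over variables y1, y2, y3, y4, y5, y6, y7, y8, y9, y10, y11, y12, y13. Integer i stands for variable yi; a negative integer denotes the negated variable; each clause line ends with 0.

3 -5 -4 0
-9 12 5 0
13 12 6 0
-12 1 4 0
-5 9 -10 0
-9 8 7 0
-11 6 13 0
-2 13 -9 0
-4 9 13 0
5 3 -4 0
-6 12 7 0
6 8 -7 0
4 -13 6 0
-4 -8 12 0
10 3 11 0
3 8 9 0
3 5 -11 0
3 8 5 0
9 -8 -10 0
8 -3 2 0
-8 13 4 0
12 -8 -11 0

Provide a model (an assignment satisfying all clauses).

y1=F, y2=T, y3=T, y4=T, y5=F, y6=T, y7=T, y8=F, y9=F, y10=T, y11=F, y12=T, y13=T

Check each clause:
  1. (y3 ∨ ¬y5 ∨ ¬y4) — y3 is true.
  2. (¬y9 ∨ y5 ∨ y12) — y12 is true.
  3. (y13 ∨ y12 ∨ y6) — y12 is true.
  4. (y1 ∨ ¬y12 ∨ y4) — y4 is true.
  5. (¬y10 ∨ ¬y5 ∨ y9) — ¬y5 is true.
  6. (y7 ∨ ¬y9 ∨ y8) — y7 is true.
  7. (¬y11 ∨ y13 ∨ y6) — y13 is true.
  8. (¬y2 ∨ ¬y9 ∨ y13) — y13 is true.
  9. (y9 ∨ y13 ∨ ¬y4) — y13 is true.
  10. (¬y4 ∨ y3 ∨ y5) — y3 is true.
  11. (y7 ∨ ¬y6 ∨ y12) — y12 is true.
  12. (y8 ∨ ¬y7 ∨ y6) — y6 is true.
  13. (¬y13 ∨ y4 ∨ y6) — y4 is true.
  14. (y12 ∨ ¬y8 ∨ ¬y4) — ¬y8 is true.
  15. (y11 ∨ y10 ∨ y3) — y10 is true.
  16. (y3 ∨ y9 ∨ y8) — y3 is true.
  17. (¬y11 ∨ y5 ∨ y3) — ¬y11 is true.
  18. (y3 ∨ y5 ∨ y8) — y3 is true.
  19. (y9 ∨ ¬y10 ∨ ¬y8) — ¬y8 is true.
  20. (y2 ∨ ¬y3 ∨ y8) — y2 is true.
  21. (y4 ∨ y13 ∨ ¬y8) — ¬y8 is true.
  22. (¬y8 ∨ y12 ∨ ¬y11) — ¬y8 is true.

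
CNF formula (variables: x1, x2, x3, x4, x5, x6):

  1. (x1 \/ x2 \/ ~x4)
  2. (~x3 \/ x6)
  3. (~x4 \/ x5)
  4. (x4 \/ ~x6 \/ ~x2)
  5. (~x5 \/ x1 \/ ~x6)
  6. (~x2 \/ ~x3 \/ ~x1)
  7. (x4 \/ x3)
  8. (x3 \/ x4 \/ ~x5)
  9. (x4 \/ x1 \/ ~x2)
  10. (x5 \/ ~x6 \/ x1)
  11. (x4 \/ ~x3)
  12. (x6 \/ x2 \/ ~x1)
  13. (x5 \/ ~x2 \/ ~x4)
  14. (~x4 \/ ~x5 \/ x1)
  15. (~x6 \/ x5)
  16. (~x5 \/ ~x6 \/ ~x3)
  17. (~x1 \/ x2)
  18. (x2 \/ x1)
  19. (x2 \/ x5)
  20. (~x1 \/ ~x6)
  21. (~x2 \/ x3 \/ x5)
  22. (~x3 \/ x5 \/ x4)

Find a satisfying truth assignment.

Set x1 = True and propagate.
  then x2 is forced to True.
  then x3 is forced to False.
  then x4 is forced to True.
  then x5 is forced to True.
  then x6 is forced to False.
Every clause has at least one true literal under this assignment.

x1 = T, x2 = T, x3 = F, x4 = T, x5 = T, x6 = F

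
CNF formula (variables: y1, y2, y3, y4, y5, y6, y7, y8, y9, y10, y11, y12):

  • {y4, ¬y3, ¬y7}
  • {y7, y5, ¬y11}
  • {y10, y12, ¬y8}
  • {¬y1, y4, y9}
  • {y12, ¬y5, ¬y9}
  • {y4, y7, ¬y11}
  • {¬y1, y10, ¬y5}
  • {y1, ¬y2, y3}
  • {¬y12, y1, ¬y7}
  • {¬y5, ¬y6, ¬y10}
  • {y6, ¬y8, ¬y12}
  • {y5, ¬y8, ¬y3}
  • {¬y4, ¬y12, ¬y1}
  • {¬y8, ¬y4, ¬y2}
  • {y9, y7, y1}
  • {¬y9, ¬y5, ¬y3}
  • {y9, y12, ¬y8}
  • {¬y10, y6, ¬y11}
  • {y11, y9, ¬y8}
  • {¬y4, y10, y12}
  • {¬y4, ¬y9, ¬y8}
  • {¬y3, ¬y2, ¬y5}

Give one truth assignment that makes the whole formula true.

y2 occurs only negated in the remaining clauses — set y2 = False.
y8 occurs only negated in the remaining clauses — set y8 = False.
Branch on y1: take y1 = True.
Set y3 = True and propagate.
Try y4 = True.
  then y12 is forced to False.
  then y10 is forced to True.
The remaining clauses are satisfied by y5 = False, y6 = True, y7 = True, y9 = False, y11 = False.

y1=T, y2=F, y3=T, y4=T, y5=F, y6=T, y7=T, y8=F, y9=F, y10=T, y11=F, y12=F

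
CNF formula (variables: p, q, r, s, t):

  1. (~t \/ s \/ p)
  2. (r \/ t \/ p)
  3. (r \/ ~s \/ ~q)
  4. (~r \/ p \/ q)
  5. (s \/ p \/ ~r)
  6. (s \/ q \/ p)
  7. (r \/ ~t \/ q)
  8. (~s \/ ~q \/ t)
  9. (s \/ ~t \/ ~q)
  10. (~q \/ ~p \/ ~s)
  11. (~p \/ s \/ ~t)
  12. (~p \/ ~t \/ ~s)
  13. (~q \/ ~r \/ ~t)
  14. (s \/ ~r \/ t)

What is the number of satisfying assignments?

4

The models are:
  p=T q=F r=F s=F t=F
  p=T q=F r=F s=T t=F
  p=T q=F r=T s=T t=F
  p=T q=T r=F s=F t=F
That's 4 in total.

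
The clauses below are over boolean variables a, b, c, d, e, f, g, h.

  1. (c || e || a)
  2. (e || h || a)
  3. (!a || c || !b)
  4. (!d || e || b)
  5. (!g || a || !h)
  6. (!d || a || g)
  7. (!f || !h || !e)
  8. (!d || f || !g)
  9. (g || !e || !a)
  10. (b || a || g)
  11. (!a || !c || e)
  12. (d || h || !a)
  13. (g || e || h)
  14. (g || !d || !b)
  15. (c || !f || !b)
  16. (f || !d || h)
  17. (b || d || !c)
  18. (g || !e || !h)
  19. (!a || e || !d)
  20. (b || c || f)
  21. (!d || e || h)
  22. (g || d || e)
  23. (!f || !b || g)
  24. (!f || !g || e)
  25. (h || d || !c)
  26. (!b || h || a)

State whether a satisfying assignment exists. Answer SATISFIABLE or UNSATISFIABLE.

SATISFIABLE

Branch on a: take a = True.
Set b = False and propagate.
The remaining clauses are satisfied by c = True, d = True, e = True, f = True, g = True, h = False.
So a = True, b = False, c = True, d = True, e = True, f = True, g = True, h = False is a satisfying assignment.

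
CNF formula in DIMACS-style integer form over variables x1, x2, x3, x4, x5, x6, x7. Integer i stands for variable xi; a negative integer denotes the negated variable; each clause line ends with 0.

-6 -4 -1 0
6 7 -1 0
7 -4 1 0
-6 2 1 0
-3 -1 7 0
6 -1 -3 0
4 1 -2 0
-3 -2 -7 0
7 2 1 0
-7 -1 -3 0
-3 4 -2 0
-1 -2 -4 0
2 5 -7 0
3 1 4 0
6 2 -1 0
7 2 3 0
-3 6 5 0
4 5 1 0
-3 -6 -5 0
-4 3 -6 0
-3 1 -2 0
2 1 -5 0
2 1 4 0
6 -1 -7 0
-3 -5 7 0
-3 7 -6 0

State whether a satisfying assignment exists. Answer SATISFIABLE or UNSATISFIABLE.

SATISFIABLE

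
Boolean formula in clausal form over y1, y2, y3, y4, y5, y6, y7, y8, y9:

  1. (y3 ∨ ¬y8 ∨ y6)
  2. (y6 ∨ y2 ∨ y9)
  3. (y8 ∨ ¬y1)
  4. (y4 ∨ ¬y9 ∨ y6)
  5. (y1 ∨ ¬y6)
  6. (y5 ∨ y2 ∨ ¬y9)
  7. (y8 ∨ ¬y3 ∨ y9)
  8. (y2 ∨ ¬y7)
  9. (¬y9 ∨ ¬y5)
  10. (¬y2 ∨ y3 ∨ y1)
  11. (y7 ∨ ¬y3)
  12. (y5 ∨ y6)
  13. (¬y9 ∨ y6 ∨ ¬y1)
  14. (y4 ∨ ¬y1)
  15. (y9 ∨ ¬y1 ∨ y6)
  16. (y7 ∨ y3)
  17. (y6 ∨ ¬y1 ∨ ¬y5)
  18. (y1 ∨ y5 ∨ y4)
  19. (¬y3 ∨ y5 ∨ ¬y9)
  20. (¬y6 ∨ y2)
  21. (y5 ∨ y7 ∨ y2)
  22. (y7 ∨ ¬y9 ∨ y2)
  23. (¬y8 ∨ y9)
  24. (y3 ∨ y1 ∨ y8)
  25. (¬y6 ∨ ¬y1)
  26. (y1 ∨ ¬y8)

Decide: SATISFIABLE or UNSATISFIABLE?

UNSATISFIABLE

y1 = True:
  propagation gives y8=True, y4=True, y9=True, y5=False; an empty clause results — contradiction.
y1 = False:
  propagation gives y6=False, y5=True, y9=False, y2=True; an empty clause results — contradiction.
Every branch closes, so no satisfying assignment exists.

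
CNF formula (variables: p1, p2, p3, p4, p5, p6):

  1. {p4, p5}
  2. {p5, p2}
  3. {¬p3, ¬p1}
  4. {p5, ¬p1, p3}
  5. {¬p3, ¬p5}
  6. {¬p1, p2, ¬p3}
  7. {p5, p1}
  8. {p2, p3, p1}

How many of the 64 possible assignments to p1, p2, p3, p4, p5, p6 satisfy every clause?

Split on p1, then p3.
  p1=T, p3=T: a clause becomes empty — 0.
  p1=T, p3=F: forces p5=T; p2, p4, p6 free → 2^3 = 8.
  p1=F, p3=T: a clause becomes empty — 0.
  p1=F, p3=F: remaining (p2,p4,p5,p6) ∈ {(T,F,T,F); (T,F,T,T); (T,T,T,F); (T,T,T,T)} — 4.
Total: 0 + 8 + 0 + 4 = 12.

12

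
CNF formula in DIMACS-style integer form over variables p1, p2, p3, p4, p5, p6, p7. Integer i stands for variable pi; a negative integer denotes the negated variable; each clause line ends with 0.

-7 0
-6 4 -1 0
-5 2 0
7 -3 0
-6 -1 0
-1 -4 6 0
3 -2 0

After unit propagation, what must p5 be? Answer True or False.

False

(!p7) stands alone — p7 = False.
In (p7 || !p3), p7 is now false; !p3 must hold, so p3 = False.
From (p3 || !p2) and p3 = False: p2 = False.
(!p5 || p2): since p2 = False, the clause reduces to (!p5). p5 = False.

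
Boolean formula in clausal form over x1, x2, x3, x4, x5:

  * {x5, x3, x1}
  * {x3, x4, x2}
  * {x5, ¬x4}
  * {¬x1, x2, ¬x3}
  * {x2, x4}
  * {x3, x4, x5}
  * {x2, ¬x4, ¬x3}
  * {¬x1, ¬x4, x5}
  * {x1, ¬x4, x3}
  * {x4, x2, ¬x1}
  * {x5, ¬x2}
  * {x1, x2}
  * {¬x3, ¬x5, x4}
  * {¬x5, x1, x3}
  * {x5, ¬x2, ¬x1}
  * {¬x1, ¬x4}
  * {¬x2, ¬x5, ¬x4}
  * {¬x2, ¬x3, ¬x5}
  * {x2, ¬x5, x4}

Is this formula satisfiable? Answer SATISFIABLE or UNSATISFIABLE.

SATISFIABLE

Set x1 = True and propagate.
  then x4 is forced to False.
  then x2 is forced to True.
  then x5 is forced to True.
  then x3 is forced to False.
So x1=True  x2=True  x3=False  x4=False  x5=True is a satisfying assignment.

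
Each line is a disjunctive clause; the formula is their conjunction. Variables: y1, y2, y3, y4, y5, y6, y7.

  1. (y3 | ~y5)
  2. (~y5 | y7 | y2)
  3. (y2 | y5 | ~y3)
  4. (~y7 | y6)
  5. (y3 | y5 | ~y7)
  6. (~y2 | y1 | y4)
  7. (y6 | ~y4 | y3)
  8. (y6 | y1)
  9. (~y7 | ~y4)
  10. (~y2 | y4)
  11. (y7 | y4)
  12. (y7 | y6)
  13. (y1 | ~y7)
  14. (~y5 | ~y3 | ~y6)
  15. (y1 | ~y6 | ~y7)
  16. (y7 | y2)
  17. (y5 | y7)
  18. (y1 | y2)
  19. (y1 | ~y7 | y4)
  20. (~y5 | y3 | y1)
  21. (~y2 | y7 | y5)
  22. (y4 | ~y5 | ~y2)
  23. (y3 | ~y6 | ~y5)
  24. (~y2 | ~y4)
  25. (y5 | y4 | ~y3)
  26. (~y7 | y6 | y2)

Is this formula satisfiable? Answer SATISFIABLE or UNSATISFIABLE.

UNSATISFIABLE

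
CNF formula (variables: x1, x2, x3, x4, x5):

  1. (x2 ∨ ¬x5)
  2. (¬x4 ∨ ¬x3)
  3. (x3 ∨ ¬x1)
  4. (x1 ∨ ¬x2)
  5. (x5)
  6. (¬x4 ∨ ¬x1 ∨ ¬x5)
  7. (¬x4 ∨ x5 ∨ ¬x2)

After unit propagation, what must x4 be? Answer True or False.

False

(x5) is a unit clause: x5 = True.
In (¬x5 ∨ x2), ¬x5 is now false; x2 must hold, so x2 = True.
(¬x2 ∨ x1) with x2 = True leaves only x1, so x1 = True.
In (¬x1 ∨ x3), ¬x1 is now false; x3 must hold, so x3 = True.
(¬x4 ∨ ¬x3): since x3 = True, the clause reduces to (¬x4). x4 = False.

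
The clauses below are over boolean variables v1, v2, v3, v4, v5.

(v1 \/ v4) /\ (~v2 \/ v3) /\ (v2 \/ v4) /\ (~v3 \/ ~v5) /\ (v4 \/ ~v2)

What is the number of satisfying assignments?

8

Case analysis on v2 and v4:
  v2=1, v4=1: remaining (v1,v3,v5) ∈ {(0,1,0); (1,1,0)} — 2.
  v2=1, v4=0: a clause becomes empty — 0.
  v2=0, v4=1: v1 free; 3 ways for (v3,v5) × 2^1 = 6.
  v2=0, v4=0: a clause becomes empty — 0.
Total: 2 + 0 + 6 + 0 = 8.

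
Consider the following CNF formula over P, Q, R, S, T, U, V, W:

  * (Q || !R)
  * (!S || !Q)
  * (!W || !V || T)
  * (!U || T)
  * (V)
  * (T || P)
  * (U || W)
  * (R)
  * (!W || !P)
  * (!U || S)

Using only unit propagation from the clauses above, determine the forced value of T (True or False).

True

(V) is a unit clause: V = True.
(R) stands alone — R = True.
(!R || Q): since R = True, the clause reduces to (Q). Q = True.
From (!S || !Q) and Q = True: S = False.
In (S || !U), S is now false; !U must hold, so U = False.
(U || W): since U = False, the clause reduces to (W). W = True.
(!V || T || !W) with W = True, V = True leaves only T, so T = True.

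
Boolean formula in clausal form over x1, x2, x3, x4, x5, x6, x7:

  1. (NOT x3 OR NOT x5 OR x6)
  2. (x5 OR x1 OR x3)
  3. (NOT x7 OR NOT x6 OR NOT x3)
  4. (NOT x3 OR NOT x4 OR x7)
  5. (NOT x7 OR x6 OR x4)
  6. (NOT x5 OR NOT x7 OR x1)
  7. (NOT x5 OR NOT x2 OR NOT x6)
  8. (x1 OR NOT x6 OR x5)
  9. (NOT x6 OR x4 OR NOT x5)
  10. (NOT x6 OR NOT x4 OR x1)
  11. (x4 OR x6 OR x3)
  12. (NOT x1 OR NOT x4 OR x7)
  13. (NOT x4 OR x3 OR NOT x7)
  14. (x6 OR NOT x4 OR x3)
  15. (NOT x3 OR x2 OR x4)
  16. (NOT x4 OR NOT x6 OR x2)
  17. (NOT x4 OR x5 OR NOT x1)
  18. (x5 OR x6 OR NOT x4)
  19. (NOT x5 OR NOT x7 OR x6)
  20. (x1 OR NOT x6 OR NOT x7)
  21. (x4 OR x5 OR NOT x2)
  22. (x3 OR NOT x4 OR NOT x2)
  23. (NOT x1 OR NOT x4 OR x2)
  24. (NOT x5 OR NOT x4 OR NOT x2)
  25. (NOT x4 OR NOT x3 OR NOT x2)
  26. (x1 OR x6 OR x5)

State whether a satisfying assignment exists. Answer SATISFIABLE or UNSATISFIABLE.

SATISFIABLE

Branch on x1: take x1 = True.
Branch on x2: take x2 = False.
  then x4 is forced to False.
  then x3 is forced to False.
  then x6 is forced to True.
  then x5 is forced to False.
x7 is now unconstrained; take x7 = True.
So x1=True, x2=False, x3=False, x4=False, x5=False, x6=True, x7=True is a satisfying assignment.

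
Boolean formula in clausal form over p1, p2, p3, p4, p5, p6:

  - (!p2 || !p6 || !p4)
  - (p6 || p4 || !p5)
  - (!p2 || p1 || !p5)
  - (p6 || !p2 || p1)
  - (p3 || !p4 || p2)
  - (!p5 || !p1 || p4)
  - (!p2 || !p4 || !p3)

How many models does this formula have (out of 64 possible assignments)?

Case analysis on p2 and p4:
  p2=T, p4=T: remaining (p1,p3,p5,p6) ∈ {(T,F,F,F); (T,F,T,F)} — 2.
  p2=T, p4=F: p3 free; 3 ways for (p1,p5,p6) × 2^1 = 6.
  p2=F, p4=T: forces p3=T; p1, p5, p6 free → 2^3 = 8.
  p2=F, p4=F: p3 free; 5 ways for (p1,p5,p6) × 2^1 = 10.
Total: 2 + 6 + 8 + 10 = 26.

26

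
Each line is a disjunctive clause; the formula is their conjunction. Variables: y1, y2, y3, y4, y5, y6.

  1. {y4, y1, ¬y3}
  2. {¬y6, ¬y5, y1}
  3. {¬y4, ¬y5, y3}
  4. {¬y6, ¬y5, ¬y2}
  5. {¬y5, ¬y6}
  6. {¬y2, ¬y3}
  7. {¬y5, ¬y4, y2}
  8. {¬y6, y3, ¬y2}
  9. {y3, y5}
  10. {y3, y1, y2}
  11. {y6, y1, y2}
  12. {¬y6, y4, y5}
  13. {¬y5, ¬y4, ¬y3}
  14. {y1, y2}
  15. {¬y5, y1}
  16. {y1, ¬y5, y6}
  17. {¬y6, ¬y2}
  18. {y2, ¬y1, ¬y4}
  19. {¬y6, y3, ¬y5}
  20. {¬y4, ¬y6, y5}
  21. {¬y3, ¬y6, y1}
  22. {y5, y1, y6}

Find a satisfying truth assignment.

y1=T, y2=F, y3=T, y4=F, y5=T, y6=F

Check each clause:
  1. {y4, ¬y3, y1} — y1 is true.
  2. {¬y6, ¬y5, y1} — y1 is true.
  3. {y3, ¬y5, ¬y4} — y3 is true.
  4. {¬y2, ¬y5, ¬y6} — ¬y6 is true.
  5. {¬y6, ¬y5} — ¬y6 is true.
  6. {¬y2, ¬y3} — ¬y2 is true.
  7. {¬y5, y2, ¬y4} — ¬y4 is true.
  8. {¬y6, ¬y2, y3} — ¬y6 is true.
  9. {y3, y5} — y3 is true.
  10. {y1, y2, y3} — y1 is true.
  11. {y1, y2, y6} — y1 is true.
  12. {y4, ¬y6, y5} — ¬y6 is true.
  13. {¬y3, ¬y5, ¬y4} — ¬y4 is true.
  14. {y2, y1} — y1 is true.
  15. {¬y5, y1} — y1 is true.
  16. {y6, ¬y5, y1} — y1 is true.
  17. {¬y2, ¬y6} — ¬y6 is true.
  18. {¬y1, y2, ¬y4} — ¬y4 is true.
  19. {y3, ¬y5, ¬y6} — ¬y6 is true.
  20. {¬y6, y5, ¬y4} — ¬y6 is true.
  21. {¬y6, ¬y3, y1} — y1 is true.
  22. {y6, y1, y5} — y1 is true.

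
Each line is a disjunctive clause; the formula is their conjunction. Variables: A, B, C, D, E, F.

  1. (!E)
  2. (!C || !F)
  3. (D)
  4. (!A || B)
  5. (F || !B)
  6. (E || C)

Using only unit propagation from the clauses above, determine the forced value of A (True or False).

False

Unit clause (!E) sets E = False.
(D) is a unit clause: D = True.
(C || E): since E = False, the clause reduces to (C). C = True.
In (!F || !C), !C is now false; !F must hold, so F = False.
(!B || F) with F = False leaves only !B, so B = False.
In (!A || B), B is now false; !A must hold, so A = False.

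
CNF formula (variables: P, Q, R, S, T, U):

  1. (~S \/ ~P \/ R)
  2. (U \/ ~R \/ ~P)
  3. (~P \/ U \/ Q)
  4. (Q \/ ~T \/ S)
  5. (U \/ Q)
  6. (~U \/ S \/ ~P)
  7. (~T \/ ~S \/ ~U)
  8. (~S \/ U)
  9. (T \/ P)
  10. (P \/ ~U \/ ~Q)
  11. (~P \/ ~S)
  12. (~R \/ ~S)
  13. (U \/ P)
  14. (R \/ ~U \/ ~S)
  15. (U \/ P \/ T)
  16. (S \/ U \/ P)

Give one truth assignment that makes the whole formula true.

Try P = True.
  then S is forced to False.
  then U is forced to False.
  then R is forced to False.
  then Q is forced to True.
T is now unconstrained; take T = False.

P=True  Q=True  R=False  S=False  T=False  U=False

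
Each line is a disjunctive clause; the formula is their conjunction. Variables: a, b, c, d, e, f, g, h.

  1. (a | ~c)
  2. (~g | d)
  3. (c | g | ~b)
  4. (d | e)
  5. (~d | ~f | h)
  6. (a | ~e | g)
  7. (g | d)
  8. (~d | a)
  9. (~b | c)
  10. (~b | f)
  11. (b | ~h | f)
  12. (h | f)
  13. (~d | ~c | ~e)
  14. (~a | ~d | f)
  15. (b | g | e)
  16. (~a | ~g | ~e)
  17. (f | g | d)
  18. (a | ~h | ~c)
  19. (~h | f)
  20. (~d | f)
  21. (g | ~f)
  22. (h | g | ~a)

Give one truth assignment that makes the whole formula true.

a = T, b = F, c = T, d = T, e = F, f = T, g = T, h = T

Check each clause:
  1. (~c | a) — a is true.
  2. (d | ~g) — d is true.
  3. (~b | c | g) — c is true.
  4. (d | e) — d is true.
  5. (h | ~d | ~f) — h is true.
  6. (a | g | ~e) — a is true.
  7. (g | d) — d is true.
  8. (a | ~d) — a is true.
  9. (c | ~b) — c is true.
  10. (~b | f) — f is true.
  11. (~h | f | b) — f is true.
  12. (f | h) — h is true.
  13. (~e | ~d | ~c) — ~e is true.
  14. (f | ~d | ~a) — f is true.
  15. (b | g | e) — g is true.
  16. (~a | ~e | ~g) — ~e is true.
  17. (d | g | f) — d is true.
  18. (~c | ~h | a) — a is true.
  19. (~h | f) — f is true.
  20. (f | ~d) — f is true.
  21. (~f | g) — g is true.
  22. (~a | h | g) — h is true.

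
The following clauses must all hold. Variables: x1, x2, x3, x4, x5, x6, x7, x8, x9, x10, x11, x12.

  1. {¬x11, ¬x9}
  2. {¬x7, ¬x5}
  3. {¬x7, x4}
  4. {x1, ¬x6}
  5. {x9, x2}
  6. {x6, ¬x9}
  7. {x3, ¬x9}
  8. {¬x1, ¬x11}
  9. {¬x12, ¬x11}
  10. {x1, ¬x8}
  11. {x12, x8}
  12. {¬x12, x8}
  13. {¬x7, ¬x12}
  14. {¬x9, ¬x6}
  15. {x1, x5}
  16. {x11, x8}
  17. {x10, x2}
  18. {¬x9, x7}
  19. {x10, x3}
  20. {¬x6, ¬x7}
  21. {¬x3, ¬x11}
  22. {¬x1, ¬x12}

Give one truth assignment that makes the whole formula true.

x1 = T, x2 = T, x3 = T, x4 = F, x5 = F, x6 = T, x7 = F, x8 = T, x9 = F, x10 = F, x11 = F, x12 = F

Check each clause:
  1. {¬x11, ¬x9} — ¬x11 is true.
  2. {¬x7, ¬x5} — ¬x7 is true.
  3. {¬x7, x4} — ¬x7 is true.
  4. {¬x6, x1} — x1 is true.
  5. {x9, x2} — x2 is true.
  6. {x6, ¬x9} — x6 is true.
  7. {x3, ¬x9} — x3 is true.
  8. {¬x1, ¬x11} — ¬x11 is true.
  9. {¬x12, ¬x11} — ¬x12 is true.
  10. {¬x8, x1} — x1 is true.
  11. {x12, x8} — x8 is true.
  12. {x8, ¬x12} — x8 is true.
  13. {¬x12, ¬x7} — ¬x7 is true.
  14. {¬x6, ¬x9} — ¬x9 is true.
  15. {x5, x1} — x1 is true.
  16. {x11, x8} — x8 is true.
  17. {x10, x2} — x2 is true.
  18. {x7, ¬x9} — ¬x9 is true.
  19. {x3, x10} — x3 is true.
  20. {¬x7, ¬x6} — ¬x7 is true.
  21. {¬x3, ¬x11} — ¬x11 is true.
  22. {¬x1, ¬x12} — ¬x12 is true.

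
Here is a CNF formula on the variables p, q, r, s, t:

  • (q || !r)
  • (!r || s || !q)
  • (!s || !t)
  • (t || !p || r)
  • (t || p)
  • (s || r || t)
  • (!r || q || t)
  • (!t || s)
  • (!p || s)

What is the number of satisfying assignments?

1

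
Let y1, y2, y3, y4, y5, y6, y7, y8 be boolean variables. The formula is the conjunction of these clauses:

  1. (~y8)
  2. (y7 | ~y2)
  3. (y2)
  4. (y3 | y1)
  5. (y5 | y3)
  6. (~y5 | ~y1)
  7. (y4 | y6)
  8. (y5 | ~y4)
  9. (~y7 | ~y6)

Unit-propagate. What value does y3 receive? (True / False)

True

(~y8) is a unit clause: y8 = False.
(y2) stands alone — y2 = True.
(y7 | ~y2): since y2 = True, the clause reduces to (y7). y7 = True.
From (~y6 | ~y7) and y7 = True: y6 = False.
In (y6 | y4), y6 is now false; y4 must hold, so y4 = True.
(~y4 | y5): since y4 = True, the clause reduces to (y5). y5 = True.
(~y5 | ~y1): since y5 = True, the clause reduces to (~y1). y1 = False.
From (y3 | y1) and y1 = False: y3 = True.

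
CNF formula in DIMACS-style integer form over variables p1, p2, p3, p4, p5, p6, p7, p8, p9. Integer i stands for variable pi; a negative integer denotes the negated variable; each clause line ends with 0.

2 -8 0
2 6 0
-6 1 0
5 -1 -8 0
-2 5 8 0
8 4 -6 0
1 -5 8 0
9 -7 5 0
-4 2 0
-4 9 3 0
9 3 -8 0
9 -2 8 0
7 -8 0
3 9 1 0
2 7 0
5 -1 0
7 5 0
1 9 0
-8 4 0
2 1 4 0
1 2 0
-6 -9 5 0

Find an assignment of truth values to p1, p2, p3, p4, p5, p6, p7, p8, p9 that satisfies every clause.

p1=True, p2=True, p3=False, p4=False, p5=True, p6=False, p7=False, p8=False, p9=True

Set p1 = True and propagate.
  then p5 is forced to True.
Try p2 = True.
The remaining clauses are satisfied by p3 = False, p4 = False, p6 = False, p7 = False, p8 = False, p9 = True.
Check each clause:
  1. {¬p8, p2} — ¬p8 is true.
  2. {p2, p6} — p2 is true.
  3. {¬p6, p1} — p1 is true.
  4. {¬p8, p5, ¬p1} — ¬p8 is true.
  5. {p8, p5, ¬p2} — p5 is true.
  6. {p4, p8, ¬p6} — ¬p6 is true.
  7. {p8, ¬p5, p1} — p1 is true.
  8. {¬p7, p9, p5} — ¬p7 is true.
  9. {p2, ¬p4} — p2 is true.
  10. {p3, p9, ¬p4} — p9 is true.
  11. {p9, ¬p8, p3} — ¬p8 is true.
  12. {p9, ¬p2, p8} — p9 is true.
  13. {¬p8, p7} — ¬p8 is true.
  14. {p3, p1, p9} — p1 is true.
  15. {p7, p2} — p2 is true.
  16. {¬p1, p5} — p5 is true.
  17. {p5, p7} — p5 is true.
  18. {p1, p9} — p9 is true.
  19. {¬p8, p4} — ¬p8 is true.
  20. {p1, p2, p4} — p1 is true.
  21. {p2, p1} — p1 is true.
  22. {p5, ¬p9, ¬p6} — ¬p6 is true.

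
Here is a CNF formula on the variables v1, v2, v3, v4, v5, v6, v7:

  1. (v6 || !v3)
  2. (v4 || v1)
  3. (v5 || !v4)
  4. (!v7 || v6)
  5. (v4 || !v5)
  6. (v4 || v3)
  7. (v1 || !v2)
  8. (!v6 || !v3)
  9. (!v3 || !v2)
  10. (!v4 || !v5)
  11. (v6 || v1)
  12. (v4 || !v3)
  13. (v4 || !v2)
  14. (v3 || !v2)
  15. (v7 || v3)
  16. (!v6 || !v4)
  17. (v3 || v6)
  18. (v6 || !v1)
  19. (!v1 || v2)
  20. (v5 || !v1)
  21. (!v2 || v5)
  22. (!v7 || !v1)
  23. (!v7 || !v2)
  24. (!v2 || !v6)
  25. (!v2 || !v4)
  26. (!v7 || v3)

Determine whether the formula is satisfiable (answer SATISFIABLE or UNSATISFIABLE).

UNSATISFIABLE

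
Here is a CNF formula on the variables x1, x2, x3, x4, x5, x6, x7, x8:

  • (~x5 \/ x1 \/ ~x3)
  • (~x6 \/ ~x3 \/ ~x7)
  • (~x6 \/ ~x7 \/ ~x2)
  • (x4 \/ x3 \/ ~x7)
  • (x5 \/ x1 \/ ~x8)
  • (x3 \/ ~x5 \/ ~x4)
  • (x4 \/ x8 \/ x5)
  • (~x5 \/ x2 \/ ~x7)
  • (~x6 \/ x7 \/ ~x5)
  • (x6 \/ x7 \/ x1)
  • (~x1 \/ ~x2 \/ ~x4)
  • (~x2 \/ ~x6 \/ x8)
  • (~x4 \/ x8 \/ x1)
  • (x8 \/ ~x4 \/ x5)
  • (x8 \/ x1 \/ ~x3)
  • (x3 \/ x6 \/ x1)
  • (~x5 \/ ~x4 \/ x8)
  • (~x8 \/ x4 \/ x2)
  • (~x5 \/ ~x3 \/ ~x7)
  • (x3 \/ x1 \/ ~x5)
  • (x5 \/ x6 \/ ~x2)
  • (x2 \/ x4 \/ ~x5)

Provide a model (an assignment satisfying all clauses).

Set x1 = True and propagate.
Set x2 = False and propagate.
For the remaining variables, x3 = True, x4 = True, x5 = False, x6 = False, x7 = False, x8 = True works.

x1=T  x2=F  x3=T  x4=T  x5=F  x6=F  x7=F  x8=T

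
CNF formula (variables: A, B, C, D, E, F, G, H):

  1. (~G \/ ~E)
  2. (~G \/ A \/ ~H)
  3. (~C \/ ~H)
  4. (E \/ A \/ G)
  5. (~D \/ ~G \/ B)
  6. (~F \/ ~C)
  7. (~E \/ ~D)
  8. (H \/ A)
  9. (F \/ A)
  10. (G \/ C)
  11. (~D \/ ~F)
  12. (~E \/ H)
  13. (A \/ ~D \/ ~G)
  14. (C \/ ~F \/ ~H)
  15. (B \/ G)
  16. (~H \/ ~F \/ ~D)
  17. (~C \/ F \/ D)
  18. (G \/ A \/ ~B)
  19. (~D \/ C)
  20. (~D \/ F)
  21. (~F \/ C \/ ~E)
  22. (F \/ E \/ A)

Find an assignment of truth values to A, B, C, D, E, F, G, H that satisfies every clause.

A=True, B=True, C=False, D=False, E=False, F=False, G=True, H=True

A occurs only positively in the remaining clauses — set A = True.
Try B = True.
The remaining clauses are satisfied by C = False, D = False, E = False, F = False, G = True, H = True.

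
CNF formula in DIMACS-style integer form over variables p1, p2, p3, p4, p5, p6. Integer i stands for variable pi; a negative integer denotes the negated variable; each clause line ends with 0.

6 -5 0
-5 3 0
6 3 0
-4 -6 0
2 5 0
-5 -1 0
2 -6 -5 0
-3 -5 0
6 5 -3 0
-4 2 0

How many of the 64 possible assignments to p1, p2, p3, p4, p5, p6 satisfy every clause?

4

The models are:
  p1=0 p2=1 p3=0 p4=0 p5=0 p6=1
  p1=0 p2=1 p3=1 p4=0 p5=0 p6=1
  p1=1 p2=1 p3=0 p4=0 p5=0 p6=1
  p1=1 p2=1 p3=1 p4=0 p5=0 p6=1
Count: 4.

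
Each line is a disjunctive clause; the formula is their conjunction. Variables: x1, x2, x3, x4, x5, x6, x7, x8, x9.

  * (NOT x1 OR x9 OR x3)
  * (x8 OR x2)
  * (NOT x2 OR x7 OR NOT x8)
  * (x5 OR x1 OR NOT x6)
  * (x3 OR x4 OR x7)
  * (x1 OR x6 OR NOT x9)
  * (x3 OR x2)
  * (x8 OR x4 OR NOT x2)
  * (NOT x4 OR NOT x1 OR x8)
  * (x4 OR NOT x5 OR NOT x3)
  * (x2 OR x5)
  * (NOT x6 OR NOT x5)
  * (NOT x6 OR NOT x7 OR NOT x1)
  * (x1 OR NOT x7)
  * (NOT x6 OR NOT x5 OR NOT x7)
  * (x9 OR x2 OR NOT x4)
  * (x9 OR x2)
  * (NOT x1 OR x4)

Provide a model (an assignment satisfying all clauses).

Set x1 = True and propagate.
  then x4 is forced to True.
  then x8 is forced to True.
Set x2 = True and propagate.
  then x7 is forced to True.
  then x6 is forced to False.
Try x3 = False.
  then x9 is forced to True.
x5 is now unconstrained; take x5 = True.
Every clause has at least one true literal under this assignment.

x1=True, x2=True, x3=False, x4=True, x5=True, x6=False, x7=True, x8=True, x9=True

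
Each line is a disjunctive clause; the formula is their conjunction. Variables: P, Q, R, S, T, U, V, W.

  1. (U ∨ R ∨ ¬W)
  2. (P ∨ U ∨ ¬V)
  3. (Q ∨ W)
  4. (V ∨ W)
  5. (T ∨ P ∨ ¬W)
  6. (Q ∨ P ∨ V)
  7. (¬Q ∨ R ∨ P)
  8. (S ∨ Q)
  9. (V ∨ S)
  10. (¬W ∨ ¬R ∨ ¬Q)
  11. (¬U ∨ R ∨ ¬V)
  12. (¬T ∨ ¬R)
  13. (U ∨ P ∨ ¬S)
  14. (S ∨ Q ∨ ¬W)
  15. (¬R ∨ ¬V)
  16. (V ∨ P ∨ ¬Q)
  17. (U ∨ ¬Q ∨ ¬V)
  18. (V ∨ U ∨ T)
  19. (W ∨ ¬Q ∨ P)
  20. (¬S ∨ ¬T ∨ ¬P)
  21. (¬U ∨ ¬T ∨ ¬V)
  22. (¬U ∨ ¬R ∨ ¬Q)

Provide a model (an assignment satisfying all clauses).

P=T, Q=F, R=T, S=T, T=F, U=T, V=F, W=T

Set P = True and propagate.
The remaining clauses are satisfied by Q = False, R = True, S = True, T = False, U = True, V = False, W = True.
Every clause has at least one true literal under this assignment.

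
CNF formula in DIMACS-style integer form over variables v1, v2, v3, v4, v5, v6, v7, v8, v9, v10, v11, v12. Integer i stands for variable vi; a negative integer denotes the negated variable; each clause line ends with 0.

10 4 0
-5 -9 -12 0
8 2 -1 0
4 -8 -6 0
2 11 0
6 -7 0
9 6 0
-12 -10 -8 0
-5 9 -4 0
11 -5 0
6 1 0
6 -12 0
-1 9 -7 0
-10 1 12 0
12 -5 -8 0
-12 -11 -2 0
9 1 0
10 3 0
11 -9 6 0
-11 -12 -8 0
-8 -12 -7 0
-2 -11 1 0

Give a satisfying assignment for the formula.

v1=T, v2=T, v3=F, v4=T, v5=F, v6=T, v7=F, v8=F, v9=F, v10=T, v11=T, v12=F

Check each clause:
  1. (v10 || v4) — v10 is true.
  2. (!v5 || !v12 || !v9) — !v5 is true.
  3. (v8 || v2 || !v1) — v2 is true.
  4. (!v8 || v4 || !v6) — !v8 is true.
  5. (v11 || v2) — v2 is true.
  6. (v6 || !v7) — !v7 is true.
  7. (v9 || v6) — v6 is true.
  8. (!v8 || !v10 || !v12) — !v8 is true.
  9. (!v4 || !v5 || v9) — !v5 is true.
  10. (v11 || !v5) — v11 is true.
  11. (v6 || v1) — v1 is true.
  12. (!v12 || v6) — !v12 is true.
  13. (v9 || !v1 || !v7) — !v7 is true.
  14. (v1 || !v10 || v12) — v1 is true.
  15. (!v5 || v12 || !v8) — !v8 is true.
  16. (!v11 || !v2 || !v12) — !v12 is true.
  17. (v1 || v9) — v1 is true.
  18. (v3 || v10) — v10 is true.
  19. (!v9 || v11 || v6) — v11 is true.
  20. (!v12 || !v8 || !v11) — !v8 is true.
  21. (!v7 || !v8 || !v12) — !v8 is true.
  22. (!v2 || !v11 || v1) — v1 is true.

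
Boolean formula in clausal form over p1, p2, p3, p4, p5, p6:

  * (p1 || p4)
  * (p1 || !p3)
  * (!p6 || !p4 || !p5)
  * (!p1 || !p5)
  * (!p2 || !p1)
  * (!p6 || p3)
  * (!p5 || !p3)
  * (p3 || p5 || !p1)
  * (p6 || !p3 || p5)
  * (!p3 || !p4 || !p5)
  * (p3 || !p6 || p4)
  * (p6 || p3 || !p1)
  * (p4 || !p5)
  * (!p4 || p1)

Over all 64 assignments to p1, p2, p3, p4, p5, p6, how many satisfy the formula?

2

The models are:
  p1=T p2=F p3=T p4=F p5=F p6=T
  p1=T p2=F p3=T p4=T p5=F p6=T
That's 2 in total.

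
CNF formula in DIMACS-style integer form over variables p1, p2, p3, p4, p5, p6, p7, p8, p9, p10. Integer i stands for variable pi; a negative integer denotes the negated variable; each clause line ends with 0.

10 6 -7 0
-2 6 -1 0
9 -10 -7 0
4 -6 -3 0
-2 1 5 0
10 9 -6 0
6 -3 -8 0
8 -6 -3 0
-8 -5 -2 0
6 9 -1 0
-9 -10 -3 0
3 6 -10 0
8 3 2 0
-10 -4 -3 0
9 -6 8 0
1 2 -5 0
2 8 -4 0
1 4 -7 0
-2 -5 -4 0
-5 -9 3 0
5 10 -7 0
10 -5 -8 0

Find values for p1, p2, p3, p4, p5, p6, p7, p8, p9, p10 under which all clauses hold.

Pure literal: p7 appears only negated; assign p7 = False.
Set p1 = True and propagate.
Set p2 = False and propagate.
Try p3 = True.
The remaining clauses are satisfied by p4 = False, p5 = True, p6 = False, p8 = False, p9 = True, p10 = False.

p1 = T, p2 = F, p3 = T, p4 = F, p5 = T, p6 = F, p7 = F, p8 = F, p9 = T, p10 = F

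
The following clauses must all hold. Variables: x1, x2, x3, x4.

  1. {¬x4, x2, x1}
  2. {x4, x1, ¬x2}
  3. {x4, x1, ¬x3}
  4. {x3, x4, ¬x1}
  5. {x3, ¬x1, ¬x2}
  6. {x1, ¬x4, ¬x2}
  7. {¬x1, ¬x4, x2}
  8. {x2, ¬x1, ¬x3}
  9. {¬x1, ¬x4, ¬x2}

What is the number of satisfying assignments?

2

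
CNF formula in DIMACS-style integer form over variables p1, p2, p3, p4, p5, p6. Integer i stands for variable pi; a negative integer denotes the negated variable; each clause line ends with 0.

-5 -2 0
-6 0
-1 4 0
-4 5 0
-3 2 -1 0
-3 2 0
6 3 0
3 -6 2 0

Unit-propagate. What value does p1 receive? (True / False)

Unit clause (~p6) sets p6 = False.
From (p3 | p6) and p6 = False: p3 = True.
From (p2 | ~p3) and p3 = True: p2 = True.
(~p2 | ~p5) with p2 = True leaves only ~p5, so p5 = False.
(p5 | ~p4) with p5 = False leaves only ~p4, so p4 = False.
(~p1 | p4): since p4 = False, the clause reduces to (~p1). p1 = False.

False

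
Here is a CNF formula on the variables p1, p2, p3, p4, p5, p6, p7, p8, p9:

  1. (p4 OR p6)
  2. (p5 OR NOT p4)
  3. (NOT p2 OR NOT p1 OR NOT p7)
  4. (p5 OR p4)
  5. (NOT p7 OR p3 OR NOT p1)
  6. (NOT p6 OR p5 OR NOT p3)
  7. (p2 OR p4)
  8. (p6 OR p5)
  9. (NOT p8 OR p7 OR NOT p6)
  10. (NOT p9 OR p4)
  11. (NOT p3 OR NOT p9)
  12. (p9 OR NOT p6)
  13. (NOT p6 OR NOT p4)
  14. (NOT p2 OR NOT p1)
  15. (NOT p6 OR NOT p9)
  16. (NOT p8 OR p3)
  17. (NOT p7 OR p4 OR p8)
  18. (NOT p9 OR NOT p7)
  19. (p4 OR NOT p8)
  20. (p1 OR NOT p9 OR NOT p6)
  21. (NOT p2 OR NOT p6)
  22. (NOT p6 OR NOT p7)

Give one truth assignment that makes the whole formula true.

p5 occurs only positively in the remaining clauses — set p5 = True.
Set p1 = True and propagate.
  then p2 is forced to False.
  then p4 is forced to True.
  then p6 is forced to False.
Try p3 = False.
  then p7 is forced to False.
  then p8 is forced to False.
p9 is now unconstrained; take p9 = False.

p1=T  p2=F  p3=F  p4=T  p5=T  p6=F  p7=F  p8=F  p9=F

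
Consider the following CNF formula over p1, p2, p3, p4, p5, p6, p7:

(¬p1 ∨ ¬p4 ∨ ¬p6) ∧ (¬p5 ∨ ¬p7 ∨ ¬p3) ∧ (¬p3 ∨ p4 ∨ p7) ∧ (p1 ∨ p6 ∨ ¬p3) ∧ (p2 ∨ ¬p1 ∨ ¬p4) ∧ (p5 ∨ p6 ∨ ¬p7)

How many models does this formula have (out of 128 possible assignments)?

Case analysis on p1 and p3:
  p1=1, p3=1: remaining (p2,p4,p5,p6,p7) ∈ {(0,0,0,1,1); (1,0,0,1,1); (1,1,0,0,0); (1,1,1,0,0)} — 4.
  p1=1, p3=0: 17 of the 32 assignments to (p2,p4,p5,p6,p7) work.
  p1=0, p3=1: p2 free; 4 ways for (p4,p5,p6,p7) × 2^1 = 8.
  p1=0, p3=0: p2, p4 free; 7 ways for (p5,p6,p7) × 2^2 = 28.
Total: 4 + 17 + 8 + 28 = 57.

57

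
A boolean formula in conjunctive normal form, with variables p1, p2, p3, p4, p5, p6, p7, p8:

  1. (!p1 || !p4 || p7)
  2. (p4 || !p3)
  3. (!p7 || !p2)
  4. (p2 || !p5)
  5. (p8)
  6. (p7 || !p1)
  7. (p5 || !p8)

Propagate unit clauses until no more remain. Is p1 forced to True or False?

Unit clause (p8) sets p8 = True.
In (!p8 || p5), !p8 is now false; p5 must hold, so p5 = True.
In (!p5 || p2), !p5 is now false; p2 must hold, so p2 = True.
(!p2 || !p7): since p2 = True, the clause reduces to (!p7). p7 = False.
In (p7 || !p1), p7 is now false; !p1 must hold, so p1 = False.

False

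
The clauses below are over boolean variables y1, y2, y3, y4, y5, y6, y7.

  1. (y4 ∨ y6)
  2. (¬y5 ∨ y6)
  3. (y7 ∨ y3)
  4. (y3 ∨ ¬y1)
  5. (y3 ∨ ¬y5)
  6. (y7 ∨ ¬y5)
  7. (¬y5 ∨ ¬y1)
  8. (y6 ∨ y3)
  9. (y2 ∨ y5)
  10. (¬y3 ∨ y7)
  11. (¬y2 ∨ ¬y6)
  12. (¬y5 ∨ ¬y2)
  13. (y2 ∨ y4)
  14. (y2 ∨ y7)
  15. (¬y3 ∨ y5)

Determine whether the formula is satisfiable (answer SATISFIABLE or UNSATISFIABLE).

SATISFIABLE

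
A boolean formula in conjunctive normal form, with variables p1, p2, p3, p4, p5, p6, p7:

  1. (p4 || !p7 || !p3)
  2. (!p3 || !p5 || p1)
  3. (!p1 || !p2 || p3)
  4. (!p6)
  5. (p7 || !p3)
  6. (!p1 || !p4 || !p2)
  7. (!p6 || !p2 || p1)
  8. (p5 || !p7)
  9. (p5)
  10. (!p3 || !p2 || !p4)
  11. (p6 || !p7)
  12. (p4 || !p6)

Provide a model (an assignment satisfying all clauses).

p1=False, p2=False, p3=False, p4=False, p5=True, p6=False, p7=False

Check each clause:
  1. (!p7 || !p3 || p4) — !p7 is true.
  2. (p1 || !p5 || !p3) — !p3 is true.
  3. (!p2 || !p1 || p3) — !p1 is true.
  4. (!p6) — !p6 is true.
  5. (!p3 || p7) — !p3 is true.
  6. (!p2 || !p4 || !p1) — !p4 is true.
  7. (p1 || !p6 || !p2) — !p6 is true.
  8. (p5 || !p7) — !p7 is true.
  9. (p5) — p5 is true.
  10. (!p3 || !p2 || !p4) — !p4 is true.
  11. (p6 || !p7) — !p7 is true.
  12. (!p6 || p4) — !p6 is true.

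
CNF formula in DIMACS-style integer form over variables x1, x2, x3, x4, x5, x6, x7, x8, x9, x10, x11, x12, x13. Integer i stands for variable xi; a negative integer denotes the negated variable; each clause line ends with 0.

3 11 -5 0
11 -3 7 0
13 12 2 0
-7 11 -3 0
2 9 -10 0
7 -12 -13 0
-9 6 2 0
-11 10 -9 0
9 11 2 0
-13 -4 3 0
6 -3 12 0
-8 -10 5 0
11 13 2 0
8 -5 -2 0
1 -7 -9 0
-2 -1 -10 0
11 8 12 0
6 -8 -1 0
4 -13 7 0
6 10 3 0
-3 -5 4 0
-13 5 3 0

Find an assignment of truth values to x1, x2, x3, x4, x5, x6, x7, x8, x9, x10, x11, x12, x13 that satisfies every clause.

x1 = 0, x2 = 0, x3 = 1, x4 = 1, x5 = 1, x6 = 1, x7 = 0, x8 = 0, x9 = 0, x10 = 0, x11 = 1, x12 = 0, x13 = 1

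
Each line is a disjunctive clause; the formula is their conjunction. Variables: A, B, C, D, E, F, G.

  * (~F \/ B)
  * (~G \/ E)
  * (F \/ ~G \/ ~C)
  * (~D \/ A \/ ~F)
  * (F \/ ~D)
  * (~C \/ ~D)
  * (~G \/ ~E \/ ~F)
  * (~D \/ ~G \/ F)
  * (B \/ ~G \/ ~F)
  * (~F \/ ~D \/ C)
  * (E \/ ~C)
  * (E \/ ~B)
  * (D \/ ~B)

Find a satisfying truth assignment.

Pure literal: G appears only negated; assign G = False.
Try A = False.
For the remaining variables, B = False, C = False, D = False, E = False, F = False works.
Every clause has at least one true literal under this assignment.
Check each clause:
  1. (B \/ ~F) — ~F is true.
  2. (E \/ ~G) — ~G is true.
  3. (~G \/ ~C \/ F) — ~G is true.
  4. (~F \/ A \/ ~D) — ~F is true.
  5. (~D \/ F) — ~D is true.
  6. (~D \/ ~C) — ~D is true.
  7. (~E \/ ~F \/ ~G) — ~G is true.
  8. (~G \/ F \/ ~D) — ~G is true.
  9. (B \/ ~F \/ ~G) — ~G is true.
  10. (~F \/ C \/ ~D) — ~F is true.
  11. (~C \/ E) — ~C is true.
  12. (E \/ ~B) — ~B is true.
  13. (D \/ ~B) — ~B is true.

A=False, B=False, C=False, D=False, E=False, F=False, G=False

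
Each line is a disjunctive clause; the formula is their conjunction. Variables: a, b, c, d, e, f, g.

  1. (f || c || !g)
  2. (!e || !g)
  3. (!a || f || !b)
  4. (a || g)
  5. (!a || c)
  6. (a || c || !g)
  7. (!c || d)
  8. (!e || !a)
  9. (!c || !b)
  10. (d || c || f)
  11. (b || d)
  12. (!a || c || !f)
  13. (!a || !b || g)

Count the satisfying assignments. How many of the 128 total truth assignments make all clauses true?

6

Satisfying assignments:
  a=F b=F c=T d=T e=F f=F g=T
  a=F b=F c=T d=T e=F f=T g=T
  a=T b=F c=T d=T e=F f=F g=F
  a=T b=F c=T d=T e=F f=F g=T
  a=T b=F c=T d=T e=F f=T g=F
  a=T b=F c=T d=T e=F f=T g=T
Count: 6.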